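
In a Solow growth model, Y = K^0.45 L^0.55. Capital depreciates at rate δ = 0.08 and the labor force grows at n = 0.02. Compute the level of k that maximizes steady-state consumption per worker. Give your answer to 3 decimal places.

k_gold ≈ 15.405

n + δ = 0.02 + 0.08 = 0.1.
Maximizing c = f(k) − (n+δ)·k gives f'(k) = n+δ, i.e. 0.45·k^(0.45−1) = 0.1, so k_gold = (0.45/0.1)^(1/0.55) ≈ 15.4049.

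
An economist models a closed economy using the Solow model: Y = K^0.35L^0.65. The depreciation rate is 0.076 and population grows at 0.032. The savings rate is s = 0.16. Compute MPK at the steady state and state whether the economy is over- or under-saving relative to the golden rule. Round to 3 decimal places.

under-saving; MPK ≈ 0.236

The effective depreciation rate is n + δ = 0.032 + 0.076 = 0.108.
Steady-state k*: s·k^0.35 = 0.108·k gives k* = (0.16/0.108)^(1/0.65) ≈ 1.8307.
MPK = 0.35·1.8307^(-0.65) ≈ 0.2362.
MPK > n+δ = 0.108, so the economy is dynamically efficient (under-saving).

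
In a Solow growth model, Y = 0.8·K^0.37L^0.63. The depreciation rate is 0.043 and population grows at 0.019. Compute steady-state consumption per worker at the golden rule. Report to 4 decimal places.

c_gold ≈ 1.2623

Capital per worker breaks even when investment replaces (n + δ)·k; here n + δ = 0.062.
At the golden rule the marginal product of capital equals n+δ: 0.37·0.8·k^(0.37−1) = 0.062. Solving, k_gold = (0.37·0.8/0.062)^(1/0.63) ≈ 11.9569.
y_gold = 0.8·11.9569^0.37 ≈ 2.0036.
c_gold = y_gold − (n+δ)·k_gold = 2.0036 − 0.062·11.9569 ≈ 1.2623.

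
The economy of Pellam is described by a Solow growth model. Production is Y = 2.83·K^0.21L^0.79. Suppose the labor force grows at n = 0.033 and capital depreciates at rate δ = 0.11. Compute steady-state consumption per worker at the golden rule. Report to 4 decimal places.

Break-even investment rate: n + δ = 0.033 + 0.11 = 0.143.
Golden rule sets MPK = n+δ: 0.21·2.83·k^(0.21−1) = 0.143, so k_gold = (0.21·2.83/0.143)^(1/0.79) ≈ 6.0691.
y_gold = 2.83·6.0691^0.21 ≈ 4.1328.
c_gold = y_gold − (n+δ)·k_gold = 4.1328 − 0.143·6.0691 ≈ 3.2649.

c_gold ≈ 3.2649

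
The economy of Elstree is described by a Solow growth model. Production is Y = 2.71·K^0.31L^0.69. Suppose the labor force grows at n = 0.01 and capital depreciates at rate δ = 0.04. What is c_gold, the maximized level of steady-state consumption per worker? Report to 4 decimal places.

Break-even investment rate: n + δ = 0.01 + 0.04 = 0.05.
Golden rule sets MPK = n+δ: 0.31·2.71·k^(0.31−1) = 0.05, so k_gold = (0.31·2.71/0.05)^(1/0.69) ≈ 59.6878.
y_gold = 2.71·59.6878^0.31 ≈ 9.6271.
c_gold = y_gold − (n+δ)·k_gold = 9.6271 − 0.05·59.6878 ≈ 6.6427.

c_gold ≈ 6.6427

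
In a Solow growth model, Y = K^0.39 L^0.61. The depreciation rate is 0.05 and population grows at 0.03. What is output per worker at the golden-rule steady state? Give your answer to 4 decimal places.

y_gold ≈ 2.7533

n + δ = 0.03 + 0.05 = 0.08.
Maximizing c = f(k) − (n+δ)·k gives f'(k) = n+δ, i.e. 0.39·k^(0.39−1) = 0.08, so k_gold = (0.39/0.08)^(1/0.61) ≈ 13.4223.
Output: y_gold = k_gold^0.39 = 13.4223^0.39 ≈ 2.7533.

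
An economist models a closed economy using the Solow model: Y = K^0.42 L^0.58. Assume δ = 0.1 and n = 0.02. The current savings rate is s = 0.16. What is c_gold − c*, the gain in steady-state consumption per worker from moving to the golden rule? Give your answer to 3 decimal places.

Δc ≈ 0.402

Break-even investment rate: n + δ = 0.02 + 0.1 = 0.12.
Current steady state (s = 0.16): k* = (0.16/0.12)^(1/0.58) ≈ 1.6421, y* = 1.6421^0.42 ≈ 1.2316, c* = (1−0.16)·1.2316 ≈ 1.0346.
Setting f'(k) = n+δ gives 0.42·k^(0.42−1) = 0.12, hence k_gold = (0.42/0.12)^(1/0.58) ≈ 8.6706.
y_gold = 8.6706^0.42 ≈ 2.4773, c_gold = y_gold − 0.12·k_gold ≈ 1.4368.
Gain: Δc = 1.4368 − 1.0346 ≈ 0.4023.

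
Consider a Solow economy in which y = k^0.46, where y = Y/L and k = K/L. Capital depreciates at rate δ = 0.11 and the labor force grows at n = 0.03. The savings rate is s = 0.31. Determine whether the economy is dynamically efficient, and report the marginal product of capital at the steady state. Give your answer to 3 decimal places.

dynamically efficient; MPK ≈ 0.208

n + δ = 0.03 + 0.11 = 0.14.
Steady-state k*: s·k^0.46 = 0.14·k gives k* = (0.31/0.14)^(1/0.54) ≈ 4.3583.
MPK = 0.46·4.3583^(-0.54) ≈ 0.2077.
MPK > n+δ = 0.14, so the economy is dynamically efficient (under-saving).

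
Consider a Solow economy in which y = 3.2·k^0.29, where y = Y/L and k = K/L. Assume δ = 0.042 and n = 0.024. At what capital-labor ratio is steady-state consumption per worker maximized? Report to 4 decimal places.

k_gold ≈ 41.3911

Break-even investment rate: n + δ = 0.024 + 0.042 = 0.066.
Maximizing c = f(k) − (n+δ)·k gives f'(k) = n+δ, i.e. 0.29·3.2·k^(0.29−1) = 0.066, so k_gold = (0.29·3.2/0.066)^(1/0.71) ≈ 41.3911.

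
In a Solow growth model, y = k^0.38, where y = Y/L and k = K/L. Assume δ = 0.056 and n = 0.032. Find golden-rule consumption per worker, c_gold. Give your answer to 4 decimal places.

c_gold ≈ 1.5197

Break-even investment rate: n + δ = 0.032 + 0.056 = 0.088.
At the golden rule the marginal product of capital equals n+δ: 0.38·k^(0.38−1) = 0.088. Solving, k_gold = (0.38/0.088)^(1/0.62) ≈ 10.5847.
y_gold = 10.5847^0.38 ≈ 2.4512.
c_gold = y_gold − (n+δ)·k_gold = 2.4512 − 0.088·10.5847 ≈ 1.5197.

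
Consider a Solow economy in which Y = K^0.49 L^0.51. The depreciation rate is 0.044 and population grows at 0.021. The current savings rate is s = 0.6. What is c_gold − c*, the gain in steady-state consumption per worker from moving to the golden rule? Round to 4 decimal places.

Break-even investment rate: n + δ = 0.021 + 0.044 = 0.065.
Current steady state (s = 0.6): k* = (0.6/0.065)^(1/0.51) ≈ 78.0950, y* = 78.0950^0.49 ≈ 8.4603, c* = (1−0.6)·8.4603 ≈ 3.3841.
At the golden rule the marginal product of capital equals n+δ: 0.49·k^(0.49−1) = 0.065. Solving, k_gold = (0.49/0.065)^(1/0.51) ≈ 52.5004.
y_gold = 52.5004^0.49 ≈ 6.9643, c_gold = y_gold − 0.065·k_gold ≈ 3.5518.
Gain: Δc = 3.5518 − 3.3841 ≈ 0.1677.

Δc ≈ 0.1677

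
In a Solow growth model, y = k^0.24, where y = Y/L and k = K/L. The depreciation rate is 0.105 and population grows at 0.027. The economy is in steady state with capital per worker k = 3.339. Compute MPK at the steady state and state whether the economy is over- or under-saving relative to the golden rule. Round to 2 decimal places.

over-saving; MPK ≈ 0.10

Break-even investment rate: n + δ = 0.027 + 0.105 = 0.132.
MPK = 0.24·k^(0.24−1) = 0.24·3.339^(-0.76) ≈ 0.0960.
MPK < 0.132, so the economy is dynamically inefficient (over-saving).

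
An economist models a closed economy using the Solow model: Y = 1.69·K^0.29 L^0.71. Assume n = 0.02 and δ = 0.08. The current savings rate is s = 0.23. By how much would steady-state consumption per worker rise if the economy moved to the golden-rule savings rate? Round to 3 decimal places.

The effective depreciation rate is n + δ = 0.02 + 0.08 = 0.1.
Current steady state (s = 0.23): k* = (0.23·1.69/0.1)^(1/0.71) ≈ 6.7677, y* = 1.69·6.7677^0.29 ≈ 2.9425, c* = (1−0.23)·2.9425 ≈ 2.2657.
Maximizing c = f(k) − (n+δ)·k gives f'(k) = n+δ, i.e. 0.29·1.69·k^(0.29−1) = 0.1, so k_gold = (0.29·1.69/0.1)^(1/0.71) ≈ 9.3806.
y_gold = 1.69·9.3806^0.29 ≈ 3.2347, c_gold = y_gold − 0.1·k_gold ≈ 2.2966.
Gain: Δc = 2.2966 − 2.2657 ≈ 0.0309.

Δc ≈ 0.031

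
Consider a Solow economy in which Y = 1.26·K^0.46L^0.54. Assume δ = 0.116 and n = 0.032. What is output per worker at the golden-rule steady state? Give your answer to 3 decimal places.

Capital per worker breaks even when investment replaces (n + δ)·k; here n + δ = 0.148.
Setting f'(k) = n+δ gives 0.46·1.26·k^(0.46−1) = 0.148, hence k_gold = (0.46·1.26/0.148)^(1/0.54) ≈ 12.5286.
Output: y_gold = 1.26·k_gold^0.46 = 1.26·12.5286^0.46 ≈ 4.0309.

y_gold ≈ 4.031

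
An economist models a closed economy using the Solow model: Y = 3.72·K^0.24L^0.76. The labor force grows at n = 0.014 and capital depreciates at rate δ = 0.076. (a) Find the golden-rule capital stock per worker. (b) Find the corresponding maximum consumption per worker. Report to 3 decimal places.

(a) k_gold ≈ 20.474; (b) c_gold ≈ 5.835

The effective depreciation rate is n + δ = 0.014 + 0.076 = 0.09.
Setting f'(k) = n+δ gives 0.24·3.72·k^(0.24−1) = 0.09, hence k_gold = (0.24·3.72/0.09)^(1/0.76) ≈ 20.4739.
y_gold = 3.72·20.4739^0.24 ≈ 7.6777; c_gold = y_gold − 0.09·k_gold ≈ 5.8350.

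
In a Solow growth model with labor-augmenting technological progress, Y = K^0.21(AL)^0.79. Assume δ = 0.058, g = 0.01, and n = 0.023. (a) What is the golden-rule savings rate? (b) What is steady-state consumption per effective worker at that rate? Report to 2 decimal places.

(a) s_gold = 0.21; (b) c_gold ≈ 0.99

The effective depreciation rate is n + g + δ = 0.023 + 0.01 + 0.058 = 0.091.
For Cobb-Douglas, s_gold equals capital's share: s_gold = 0.21.
Setting f'(k) = n+g+δ gives 0.21·k^(0.21−1) = 0.091, hence k_gold = (0.21/0.091)^(1/0.79) ≈ 2.8822.
y_gold = 2.8822^0.21 ≈ 1.2489; c_gold = (1−0.21)·y_gold ≈ 0.9867.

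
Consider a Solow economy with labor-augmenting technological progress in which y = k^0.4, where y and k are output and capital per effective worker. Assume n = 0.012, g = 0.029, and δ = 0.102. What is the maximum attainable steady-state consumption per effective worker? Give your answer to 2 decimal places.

c_gold ≈ 1.19

n + g + δ = 0.012 + 0.029 + 0.102 = 0.143.
At the golden rule the marginal product of capital equals n+g+δ: 0.4·k^(0.4−1) = 0.143. Solving, k_gold = (0.4/0.143)^(1/0.6) ≈ 5.5532.
y_gold = 5.5532^0.4 ≈ 1.9853.
c_gold = y_gold − (n+g+δ)·k_gold = 1.9853 − 0.143·5.5532 ≈ 1.1912.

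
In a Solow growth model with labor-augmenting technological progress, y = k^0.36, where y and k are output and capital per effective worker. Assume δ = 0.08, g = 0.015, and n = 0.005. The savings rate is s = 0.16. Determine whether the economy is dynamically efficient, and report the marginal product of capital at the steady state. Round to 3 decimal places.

dynamically efficient; MPK ≈ 0.225

The effective depreciation rate is n + g + δ = 0.005 + 0.015 + 0.08 = 0.1.
Steady-state k*: s·k^0.36 = 0.1·k gives k* = (0.16/0.1)^(1/0.64) ≈ 2.0842.
MPK = 0.36·2.0842^(-0.64) ≈ 0.2250.
MPK > n+g+δ = 0.1, so the economy is dynamically efficient (under-saving).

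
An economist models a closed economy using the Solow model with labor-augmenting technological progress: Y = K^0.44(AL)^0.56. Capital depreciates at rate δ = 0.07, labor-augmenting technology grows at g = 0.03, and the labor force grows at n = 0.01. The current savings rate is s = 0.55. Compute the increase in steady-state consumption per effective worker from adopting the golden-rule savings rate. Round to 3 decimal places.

n + g + δ = 0.01 + 0.03 + 0.07 = 0.11.
Current steady state (s = 0.55): k* = (0.55/0.11)^(1/0.56) ≈ 17.7076, y* = 17.7076^0.44 ≈ 3.5415, c* = (1−0.55)·3.5415 ≈ 1.5937.
Maximizing c = f(k) − (n+g+δ)·k gives f'(k) = n+g+δ, i.e. 0.44·k^(0.44−1) = 0.11, so k_gold = (0.44/0.11)^(1/0.56) ≈ 11.8880.
y_gold = 11.8880^0.44 ≈ 2.9720, c_gold = y_gold − 0.11·k_gold ≈ 1.6643.
Gain: Δc = 1.6643 − 1.5937 ≈ 0.0706.

Δc ≈ 0.071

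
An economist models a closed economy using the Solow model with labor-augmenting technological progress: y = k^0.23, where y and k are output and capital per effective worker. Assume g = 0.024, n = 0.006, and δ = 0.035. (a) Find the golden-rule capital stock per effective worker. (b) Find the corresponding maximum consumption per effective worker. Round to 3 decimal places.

n + g + δ = 0.006 + 0.024 + 0.035 = 0.065.
Setting f'(k) = n+g+δ gives 0.23·k^(0.23−1) = 0.065, hence k_gold = (0.23/0.065)^(1/0.77) ≈ 5.1611.
y_gold = 5.1611^0.23 ≈ 1.4586; c_gold = y_gold − 0.065·k_gold ≈ 1.1231.

(a) k_gold ≈ 5.161; (b) c_gold ≈ 1.123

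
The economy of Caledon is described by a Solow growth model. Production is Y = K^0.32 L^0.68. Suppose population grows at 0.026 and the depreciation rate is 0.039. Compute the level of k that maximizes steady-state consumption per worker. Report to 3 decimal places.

k_gold ≈ 10.423

Capital per worker breaks even when investment replaces (n + δ)·k; here n + δ = 0.065.
Golden rule sets MPK = n+δ: 0.32·k^(0.32−1) = 0.065, so k_gold = (0.32/0.065)^(1/0.68) ≈ 10.4231.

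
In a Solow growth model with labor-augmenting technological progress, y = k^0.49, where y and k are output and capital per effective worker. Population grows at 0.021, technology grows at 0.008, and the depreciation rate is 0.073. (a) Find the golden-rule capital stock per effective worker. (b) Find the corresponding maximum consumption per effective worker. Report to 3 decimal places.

The effective depreciation rate is n + g + δ = 0.021 + 0.008 + 0.073 = 0.102.
Golden rule sets MPK = n+g+δ: 0.49·k^(0.49−1) = 0.102, so k_gold = (0.49/0.102)^(1/0.51) ≈ 21.7001.
y_gold = 21.7001^0.49 ≈ 4.5172; c_gold = y_gold − 0.102·k_gold ≈ 2.3038.

(a) k_gold ≈ 21.700; (b) c_gold ≈ 2.304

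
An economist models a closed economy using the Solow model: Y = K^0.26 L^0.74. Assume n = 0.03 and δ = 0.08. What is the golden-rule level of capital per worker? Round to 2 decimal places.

k_gold ≈ 3.20

The effective depreciation rate is n + δ = 0.03 + 0.08 = 0.11.
Setting f'(k) = n+δ gives 0.26·k^(0.26−1) = 0.11, hence k_gold = (0.26/0.11)^(1/0.74) ≈ 3.1977.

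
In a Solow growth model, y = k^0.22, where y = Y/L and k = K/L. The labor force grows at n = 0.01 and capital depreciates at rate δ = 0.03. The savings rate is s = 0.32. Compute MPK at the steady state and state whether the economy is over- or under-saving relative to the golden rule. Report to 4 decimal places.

over-saving; MPK ≈ 0.0275

n + δ = 0.01 + 0.03 = 0.04.
Steady-state k*: s·k^0.22 = 0.04·k gives k* = (0.32/0.04)^(1/0.78) ≈ 14.3816.
MPK = 0.22·14.3816^(-0.78) ≈ 0.0275.
MPK < n+δ = 0.04, so the economy is dynamically inefficient (over-saving).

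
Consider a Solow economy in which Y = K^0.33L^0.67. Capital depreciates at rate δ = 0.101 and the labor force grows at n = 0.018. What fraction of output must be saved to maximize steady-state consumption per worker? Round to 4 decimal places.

The effective depreciation rate is n + δ = 0.018 + 0.101 = 0.119.
At the golden rule MPK = n+δ, and in any Cobb-Douglas steady state s = (n+δ)·k/y = MPK·k/y = capital's share 0.33.

s_gold = 0.3300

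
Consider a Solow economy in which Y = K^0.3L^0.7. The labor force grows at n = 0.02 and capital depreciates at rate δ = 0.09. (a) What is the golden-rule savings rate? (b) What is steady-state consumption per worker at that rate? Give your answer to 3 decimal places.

(a) s_gold = 0.300; (b) c_gold ≈ 1.076

Break-even investment rate: n + δ = 0.02 + 0.09 = 0.11.
For Cobb-Douglas, s_gold equals capital's share: s_gold = 0.3.
Maximizing c = f(k) − (n+δ)·k gives f'(k) = n+δ, i.e. 0.3·k^(0.3−1) = 0.11, so k_gold = (0.3/0.11)^(1/0.7) ≈ 4.1925.
y_gold = 4.1925^0.3 ≈ 1.5372; c_gold = (1−0.3)·y_gold ≈ 1.0761.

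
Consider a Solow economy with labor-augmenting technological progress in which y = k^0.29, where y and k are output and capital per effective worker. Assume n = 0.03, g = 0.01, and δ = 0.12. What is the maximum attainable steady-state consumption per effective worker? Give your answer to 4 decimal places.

c_gold ≈ 0.9052

n + g + δ = 0.03 + 0.01 + 0.12 = 0.16.
Golden rule sets MPK = n+g+δ: 0.29·k^(0.29−1) = 0.16, so k_gold = (0.29/0.16)^(1/0.71) ≈ 2.3109.
y_gold = 2.3109^0.29 ≈ 1.2750.
c_gold = y_gold − (n+g+δ)·k_gold = 1.2750 − 0.16·2.3109 ≈ 0.9052.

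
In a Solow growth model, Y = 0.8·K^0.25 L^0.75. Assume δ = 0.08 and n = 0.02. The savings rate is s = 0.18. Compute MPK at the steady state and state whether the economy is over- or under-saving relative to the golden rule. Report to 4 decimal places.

under-saving; MPK ≈ 0.1389

Capital per worker breaks even when investment replaces (n + δ)·k; here n + δ = 0.1.
Steady-state k*: s·A·k^0.25 = 0.1·k gives k* = (0.18·0.8/0.1)^(1/0.75) ≈ 1.6261.
MPK = 0.25·0.8·1.6261^(-0.75) ≈ 0.1389.
MPK > n+δ = 0.1, so the economy is dynamically efficient (under-saving).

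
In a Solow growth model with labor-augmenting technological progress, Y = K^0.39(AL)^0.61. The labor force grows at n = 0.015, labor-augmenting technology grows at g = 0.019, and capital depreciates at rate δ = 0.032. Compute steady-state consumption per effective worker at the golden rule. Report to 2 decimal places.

Capital per effective worker breaks even when investment replaces (n + g + δ)·k; here n + g + δ = 0.066.
Golden rule sets MPK = n+g+δ: 0.39·k^(0.39−1) = 0.066, so k_gold = (0.39/0.066)^(1/0.61) ≈ 18.3987.
y_gold = 18.3987^0.39 ≈ 3.1136.
c_gold = y_gold − (n+g+δ)·k_gold = 3.1136 − 0.066·18.3987 ≈ 1.8993.

c_gold ≈ 1.90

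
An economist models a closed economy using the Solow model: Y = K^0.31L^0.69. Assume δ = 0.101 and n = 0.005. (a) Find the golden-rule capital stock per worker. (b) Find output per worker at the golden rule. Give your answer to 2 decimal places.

(a) k_gold ≈ 4.74; (b) y_gold ≈ 1.62

Capital per worker breaks even when investment replaces (n + δ)·k; here n + δ = 0.106.
Maximizing c = f(k) − (n+δ)·k gives f'(k) = n+δ, i.e. 0.31·k^(0.31−1) = 0.106, so k_gold = (0.31/0.106)^(1/0.69) ≈ 4.7363.
y_gold = 4.7363^0.31 ≈ 1.6195.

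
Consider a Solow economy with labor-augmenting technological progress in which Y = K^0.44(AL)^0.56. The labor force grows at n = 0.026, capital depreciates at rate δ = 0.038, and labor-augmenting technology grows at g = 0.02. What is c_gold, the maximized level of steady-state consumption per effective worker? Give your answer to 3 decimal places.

n + g + δ = 0.026 + 0.02 + 0.038 = 0.084.
At the golden rule the marginal product of capital equals n+g+δ: 0.44·k^(0.44−1) = 0.084. Solving, k_gold = (0.44/0.084)^(1/0.56) ≈ 19.2415.
y_gold = 19.2415^0.44 ≈ 3.6734.
c_gold = y_gold − (n+g+δ)·k_gold = 3.6734 − 0.084·19.2415 ≈ 2.0571.

c_gold ≈ 2.057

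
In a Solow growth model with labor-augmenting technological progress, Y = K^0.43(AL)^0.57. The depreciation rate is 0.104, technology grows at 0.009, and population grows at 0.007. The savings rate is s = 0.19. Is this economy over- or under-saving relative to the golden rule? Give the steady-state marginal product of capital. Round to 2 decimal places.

under-saving; MPK ≈ 0.27

The effective depreciation rate is n + g + δ = 0.007 + 0.009 + 0.104 = 0.12.
Steady-state k*: s·k^0.43 = 0.12·k gives k* = (0.19/0.12)^(1/0.57) ≈ 2.2394.
MPK = 0.43·2.2394^(-0.57) ≈ 0.2716.
MPK > n+g+δ = 0.12, so the economy is dynamically efficient (under-saving).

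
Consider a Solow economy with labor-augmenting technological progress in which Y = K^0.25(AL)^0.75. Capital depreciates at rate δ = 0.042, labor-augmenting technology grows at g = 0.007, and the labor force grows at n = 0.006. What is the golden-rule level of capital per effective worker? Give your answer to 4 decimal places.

Break-even investment rate: n + g + δ = 0.006 + 0.007 + 0.042 = 0.055.
Golden rule sets MPK = n+g+δ: 0.25·k^(0.25−1) = 0.055, so k_gold = (0.25/0.055)^(1/0.75) ≈ 7.5296.

k_gold ≈ 7.5296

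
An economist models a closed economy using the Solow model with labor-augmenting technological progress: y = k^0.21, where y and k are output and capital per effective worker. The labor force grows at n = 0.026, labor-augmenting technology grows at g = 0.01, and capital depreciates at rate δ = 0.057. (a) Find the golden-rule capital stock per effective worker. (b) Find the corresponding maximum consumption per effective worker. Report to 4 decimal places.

Break-even investment rate: n + g + δ = 0.026 + 0.01 + 0.057 = 0.093.
Setting f'(k) = n+g+δ gives 0.21·k^(0.21−1) = 0.093, hence k_gold = (0.21/0.093)^(1/0.79) ≈ 2.8039.
y_gold = 2.8039^0.21 ≈ 1.2417; c_gold = y_gold − 0.093·k_gold ≈ 0.9810.

(a) k_gold ≈ 2.8039; (b) c_gold ≈ 0.9810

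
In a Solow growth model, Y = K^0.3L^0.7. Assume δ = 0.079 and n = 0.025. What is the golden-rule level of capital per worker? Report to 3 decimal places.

k_gold ≈ 4.542

Break-even investment rate: n + δ = 0.025 + 0.079 = 0.104.
Setting f'(k) = n+δ gives 0.3·k^(0.3−1) = 0.104, hence k_gold = (0.3/0.104)^(1/0.7) ≈ 4.5422.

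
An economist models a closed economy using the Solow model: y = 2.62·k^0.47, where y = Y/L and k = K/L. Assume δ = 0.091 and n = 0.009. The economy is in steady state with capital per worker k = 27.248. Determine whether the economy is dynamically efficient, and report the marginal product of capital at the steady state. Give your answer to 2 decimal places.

The effective depreciation rate is n + δ = 0.009 + 0.091 = 0.1.
MPK = 0.47·2.62·k^(0.47−1) = 0.47·2.62·27.248^(-0.53) ≈ 0.2136.
MPK > 0.1, so the economy is dynamically efficient (under-saving).

dynamically efficient; MPK ≈ 0.21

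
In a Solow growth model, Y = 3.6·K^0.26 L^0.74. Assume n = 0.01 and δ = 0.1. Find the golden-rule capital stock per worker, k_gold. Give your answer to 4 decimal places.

k_gold ≈ 18.0551

The effective depreciation rate is n + δ = 0.01 + 0.1 = 0.11.
Golden rule sets MPK = n+δ: 0.26·3.6·k^(0.26−1) = 0.11, so k_gold = (0.26·3.6/0.11)^(1/0.74) ≈ 18.0551.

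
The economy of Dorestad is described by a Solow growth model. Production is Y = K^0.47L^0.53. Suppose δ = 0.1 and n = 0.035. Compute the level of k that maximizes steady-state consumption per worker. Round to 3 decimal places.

k_gold ≈ 10.524

Break-even investment rate: n + δ = 0.035 + 0.1 = 0.135.
Golden rule sets MPK = n+δ: 0.47·k^(0.47−1) = 0.135, so k_gold = (0.47/0.135)^(1/0.53) ≈ 10.5244.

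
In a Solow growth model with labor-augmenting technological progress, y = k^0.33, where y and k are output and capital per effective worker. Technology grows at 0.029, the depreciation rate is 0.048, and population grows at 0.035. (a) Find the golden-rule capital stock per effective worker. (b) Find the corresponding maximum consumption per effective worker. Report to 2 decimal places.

(a) k_gold ≈ 5.02; (b) c_gold ≈ 1.14

Break-even investment rate: n + g + δ = 0.035 + 0.029 + 0.048 = 0.112.
Golden rule sets MPK = n+g+δ: 0.33·k^(0.33−1) = 0.112, so k_gold = (0.33/0.112)^(1/0.67) ≈ 5.0170.
y_gold = 5.0170^0.33 ≈ 1.7027; c_gold = y_gold − 0.112·k_gold ≈ 1.1408.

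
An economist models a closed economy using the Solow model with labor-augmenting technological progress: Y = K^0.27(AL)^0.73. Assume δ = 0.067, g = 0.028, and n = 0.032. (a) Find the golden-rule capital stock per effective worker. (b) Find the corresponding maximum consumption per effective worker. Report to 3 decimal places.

(a) k_gold ≈ 2.810; (b) c_gold ≈ 0.965

The effective depreciation rate is n + g + δ = 0.032 + 0.028 + 0.067 = 0.127.
Golden rule sets MPK = n+g+δ: 0.27·k^(0.27−1) = 0.127, so k_gold = (0.27/0.127)^(1/0.73) ≈ 2.8100.
y_gold = 2.8100^0.27 ≈ 1.3218; c_gold = y_gold − 0.127·k_gold ≈ 0.9649.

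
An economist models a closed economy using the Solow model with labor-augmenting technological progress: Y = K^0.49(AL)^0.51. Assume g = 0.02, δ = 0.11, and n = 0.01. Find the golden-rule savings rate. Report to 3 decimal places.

s_gold = 0.490

n + g + δ = 0.01 + 0.02 + 0.11 = 0.14.
At the golden rule MPK = n+g+δ, and in any Cobb-Douglas steady state s = (n+g+δ)·k/y = MPK·k/y = capital's share 0.49.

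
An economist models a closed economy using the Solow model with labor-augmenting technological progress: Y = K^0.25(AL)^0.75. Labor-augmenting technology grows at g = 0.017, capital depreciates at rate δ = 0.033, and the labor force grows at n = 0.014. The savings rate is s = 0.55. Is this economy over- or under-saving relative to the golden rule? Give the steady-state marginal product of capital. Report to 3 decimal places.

The effective depreciation rate is n + g + δ = 0.014 + 0.017 + 0.033 = 0.064.
Steady-state k*: s·k^0.25 = 0.064·k gives k* = (0.55/0.064)^(1/0.75) ≈ 17.6026.
MPK = 0.25·17.6026^(-0.75) ≈ 0.0291.
MPK < n+g+δ = 0.064, so the economy is dynamically inefficient (over-saving).

over-saving; MPK ≈ 0.029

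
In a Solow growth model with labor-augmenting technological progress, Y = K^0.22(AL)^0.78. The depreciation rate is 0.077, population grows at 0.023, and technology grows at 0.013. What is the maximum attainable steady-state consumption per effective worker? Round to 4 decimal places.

The effective depreciation rate is n + g + δ = 0.023 + 0.013 + 0.077 = 0.113.
Setting f'(k) = n+g+δ gives 0.22·k^(0.22−1) = 0.113, hence k_gold = (0.22/0.113)^(1/0.78) ≈ 2.3494.
y_gold = 2.3494^0.22 ≈ 1.2067.
c_gold = y_gold − (n+g+δ)·k_gold = 1.2067 − 0.113·2.3494 ≈ 0.9412.

c_gold ≈ 0.9412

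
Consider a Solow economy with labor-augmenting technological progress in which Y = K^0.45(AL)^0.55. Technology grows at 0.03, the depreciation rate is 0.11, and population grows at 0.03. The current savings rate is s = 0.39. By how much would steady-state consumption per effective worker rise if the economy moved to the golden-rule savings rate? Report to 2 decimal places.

Break-even investment rate: n + g + δ = 0.03 + 0.03 + 0.11 = 0.17.
Current steady state (s = 0.39): k* = (0.39/0.17)^(1/0.55) ≈ 4.5255, y* = 4.5255^0.45 ≈ 1.9726, c* = (1−0.39)·1.9726 ≈ 1.2033.
Maximizing c = f(k) − (n+g+δ)·k gives f'(k) = n+g+δ, i.e. 0.45·k^(0.45−1) = 0.17, so k_gold = (0.45/0.17)^(1/0.55) ≈ 5.8703.
y_gold = 5.8703^0.45 ≈ 2.2177, c_gold = y_gold − 0.17·k_gold ≈ 1.2197.
Gain: Δc = 1.2197 − 1.2033 ≈ 0.0164.

Δc ≈ 0.02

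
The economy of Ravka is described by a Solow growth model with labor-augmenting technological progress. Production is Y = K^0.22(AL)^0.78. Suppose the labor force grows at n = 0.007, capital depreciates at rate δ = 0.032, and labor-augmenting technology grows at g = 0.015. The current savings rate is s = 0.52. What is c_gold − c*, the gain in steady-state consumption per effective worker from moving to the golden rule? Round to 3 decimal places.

Δc ≈ 0.250

n + g + δ = 0.007 + 0.015 + 0.032 = 0.054.
Current steady state (s = 0.52): k* = (0.52/0.054)^(1/0.78) ≈ 18.2405, y* = 18.2405^0.22 ≈ 1.8942, c* = (1−0.52)·1.8942 ≈ 0.9092.
Maximizing c = f(k) − (n+g+δ)·k gives f'(k) = n+g+δ, i.e. 0.22·k^(0.22−1) = 0.054, so k_gold = (0.22/0.054)^(1/0.78) ≈ 6.0546.
y_gold = 6.0546^0.22 ≈ 1.4861, c_gold = y_gold − 0.054·k_gold ≈ 1.1592.
Gain: Δc = 1.1592 − 0.9092 ≈ 0.2500.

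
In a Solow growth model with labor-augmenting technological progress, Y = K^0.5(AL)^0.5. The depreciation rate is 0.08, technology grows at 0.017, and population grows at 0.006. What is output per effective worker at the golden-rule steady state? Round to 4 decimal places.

y_gold ≈ 4.8544

Capital per effective worker breaks even when investment replaces (n + g + δ)·k; here n + g + δ = 0.103.
Maximizing c = f(k) − (n+g+δ)·k gives f'(k) = n+g+δ, i.e. 0.5·k^(0.5−1) = 0.103, so k_gold = (0.5/0.103)^(1/0.5) ≈ 23.5649.
Output: y_gold = k_gold^0.5 = 23.5649^0.5 ≈ 4.8544.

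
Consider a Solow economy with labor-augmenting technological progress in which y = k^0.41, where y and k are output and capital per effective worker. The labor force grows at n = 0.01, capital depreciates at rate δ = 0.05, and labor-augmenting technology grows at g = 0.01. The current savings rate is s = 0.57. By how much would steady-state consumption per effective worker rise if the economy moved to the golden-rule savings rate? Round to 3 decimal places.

Δc ≈ 0.169

Break-even investment rate: n + g + δ = 0.01 + 0.01 + 0.05 = 0.07.
Current steady state (s = 0.57): k* = (0.57/0.07)^(1/0.59) ≈ 34.9695, y* = 34.9695^0.41 ≈ 4.2945, c* = (1−0.57)·4.2945 ≈ 1.8466.
Golden rule sets MPK = n+g+δ: 0.41·k^(0.41−1) = 0.07, so k_gold = (0.41/0.07)^(1/0.59) ≈ 20.0061.
y_gold = 20.0061^0.41 ≈ 3.4157, c_gold = y_gold − 0.07·k_gold ≈ 2.0152.
Gain: Δc = 2.0152 − 1.8466 ≈ 0.1686.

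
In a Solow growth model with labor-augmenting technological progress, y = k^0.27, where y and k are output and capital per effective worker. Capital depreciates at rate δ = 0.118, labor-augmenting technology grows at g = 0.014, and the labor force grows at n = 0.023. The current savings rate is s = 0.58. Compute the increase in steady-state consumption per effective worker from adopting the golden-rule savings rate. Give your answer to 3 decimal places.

Δc ≈ 0.212

Capital per effective worker breaks even when investment replaces (n + g + δ)·k; here n + g + δ = 0.155.
Current steady state (s = 0.58): k* = (0.58/0.155)^(1/0.73) ≈ 6.0963, y* = 6.0963^0.27 ≈ 1.6292, c* = (1−0.58)·1.6292 ≈ 0.6843.
Setting f'(k) = n+g+δ gives 0.27·k^(0.27−1) = 0.155, hence k_gold = (0.27/0.155)^(1/0.73) ≈ 2.1389.
y_gold = 2.1389^0.27 ≈ 1.2279, c_gold = y_gold − 0.155·k_gold ≈ 0.8963.
Gain: Δc = 0.8963 − 0.6843 ≈ 0.2121.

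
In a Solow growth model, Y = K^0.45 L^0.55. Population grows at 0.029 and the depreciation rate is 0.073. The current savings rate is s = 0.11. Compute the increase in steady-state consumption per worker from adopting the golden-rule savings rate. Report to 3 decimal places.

Break-even investment rate: n + δ = 0.029 + 0.073 = 0.102.
Current steady state (s = 0.11): k* = (0.11/0.102)^(1/0.55) ≈ 1.1472, y* = 1.1472^0.45 ≈ 1.0637, c* = (1−0.11)·1.0637 ≈ 0.9467.
At the golden rule the marginal product of capital equals n+δ: 0.45·k^(0.45−1) = 0.102. Solving, k_gold = (0.45/0.102)^(1/0.55) ≈ 14.8601.
y_gold = 14.8601^0.45 ≈ 3.3683, c_gold = y_gold − 0.102·k_gold ≈ 1.8526.
Gain: Δc = 1.8526 − 0.9467 ≈ 0.9058.

Δc ≈ 0.906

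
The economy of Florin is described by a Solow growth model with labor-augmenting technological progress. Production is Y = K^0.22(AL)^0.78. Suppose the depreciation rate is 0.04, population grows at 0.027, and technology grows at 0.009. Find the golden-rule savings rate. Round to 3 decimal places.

s_gold = 0.220

n + g + δ = 0.027 + 0.009 + 0.04 = 0.076.
At the golden rule MPK = n+g+δ, and in any Cobb-Douglas steady state s = (n+g+δ)·k/y = MPK·k/y = capital's share 0.22.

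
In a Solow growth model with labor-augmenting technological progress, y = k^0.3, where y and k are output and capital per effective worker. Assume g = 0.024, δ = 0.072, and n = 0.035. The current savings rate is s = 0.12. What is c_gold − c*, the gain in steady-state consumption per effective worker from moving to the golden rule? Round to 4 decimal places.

Δc ≈ 0.1509

Capital per effective worker breaks even when investment replaces (n + g + δ)·k; here n + g + δ = 0.131.
Current steady state (s = 0.12): k* = (0.12/0.131)^(1/0.7) ≈ 0.8822, y* = 0.8822^0.3 ≈ 0.9631, c* = (1−0.12)·0.9631 ≈ 0.8475.
Setting f'(k) = n+g+δ gives 0.3·k^(0.3−1) = 0.131, hence k_gold = (0.3/0.131)^(1/0.7) ≈ 3.2664.
y_gold = 3.2664^0.3 ≈ 1.4263, c_gold = y_gold − 0.131·k_gold ≈ 0.9984.
Gain: Δc = 0.9984 − 0.8475 ≈ 0.1509.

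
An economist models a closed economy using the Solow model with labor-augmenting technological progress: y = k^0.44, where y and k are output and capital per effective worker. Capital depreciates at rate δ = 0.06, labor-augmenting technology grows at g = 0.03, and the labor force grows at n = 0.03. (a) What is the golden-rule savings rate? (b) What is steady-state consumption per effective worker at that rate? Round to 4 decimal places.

Capital per effective worker breaks even when investment replaces (n + g + δ)·k; here n + g + δ = 0.12.
For Cobb-Douglas, s_gold equals capital's share: s_gold = 0.44.
Golden rule sets MPK = n+g+δ: 0.44·k^(0.44−1) = 0.12, so k_gold = (0.44/0.12)^(1/0.56) ≈ 10.1772.
y_gold = 10.1772^0.44 ≈ 2.7756; c_gold = (1−0.44)·y_gold ≈ 1.5543.

(a) s_gold = 0.4400; (b) c_gold ≈ 1.5543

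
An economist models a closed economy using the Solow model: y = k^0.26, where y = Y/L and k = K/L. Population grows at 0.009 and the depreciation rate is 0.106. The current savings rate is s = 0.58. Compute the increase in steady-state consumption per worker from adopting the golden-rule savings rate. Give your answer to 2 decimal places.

Δc ≈ 0.24

The effective depreciation rate is n + δ = 0.009 + 0.106 = 0.115.
Current steady state (s = 0.58): k* = (0.58/0.115)^(1/0.74) ≈ 8.9050, y* = 8.9050^0.26 ≈ 1.7657, c* = (1−0.58)·1.7657 ≈ 0.7416.
At the golden rule the marginal product of capital equals n+δ: 0.26·k^(0.26−1) = 0.115. Solving, k_gold = (0.26/0.115)^(1/0.74) ≈ 3.0113.
y_gold = 3.0113^0.26 ≈ 1.3319, c_gold = y_gold − 0.115·k_gold ≈ 0.9856.
Gain: Δc = 0.9856 − 0.7416 ≈ 0.2440.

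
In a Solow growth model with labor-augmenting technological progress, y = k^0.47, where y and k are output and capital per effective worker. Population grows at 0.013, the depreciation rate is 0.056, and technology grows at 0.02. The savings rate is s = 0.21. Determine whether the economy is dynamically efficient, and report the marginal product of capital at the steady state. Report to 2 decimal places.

n + g + δ = 0.013 + 0.02 + 0.056 = 0.089.
Steady-state k*: s·k^0.47 = 0.089·k gives k* = (0.21/0.089)^(1/0.53) ≈ 5.0519.
MPK = 0.47·5.0519^(-0.53) ≈ 0.1992.
MPK > n+g+δ = 0.089, so the economy is dynamically efficient (under-saving).

dynamically efficient; MPK ≈ 0.20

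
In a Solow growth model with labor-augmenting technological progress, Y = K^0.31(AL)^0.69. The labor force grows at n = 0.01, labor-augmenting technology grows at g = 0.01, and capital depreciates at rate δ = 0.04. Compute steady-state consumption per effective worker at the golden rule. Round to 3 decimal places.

Break-even investment rate: n + g + δ = 0.01 + 0.01 + 0.04 = 0.06.
Golden rule sets MPK = n+g+δ: 0.31·k^(0.31−1) = 0.06, so k_gold = (0.31/0.06)^(1/0.69) ≈ 10.8053.
y_gold = 10.8053^0.31 ≈ 2.0914.
c_gold = y_gold − (n+g+δ)·k_gold = 2.0914 − 0.06·10.8053 ≈ 1.4430.

c_gold ≈ 1.443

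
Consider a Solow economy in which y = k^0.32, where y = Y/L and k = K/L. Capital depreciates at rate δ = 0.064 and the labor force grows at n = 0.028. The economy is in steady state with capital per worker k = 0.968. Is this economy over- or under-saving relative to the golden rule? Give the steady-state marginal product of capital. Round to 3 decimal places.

Capital per worker breaks even when investment replaces (n + δ)·k; here n + δ = 0.092.
MPK = 0.32·k^(0.32−1) = 0.32·0.968^(-0.68) ≈ 0.3272.
MPK > 0.092, so the economy is dynamically efficient (under-saving).

under-saving; MPK ≈ 0.327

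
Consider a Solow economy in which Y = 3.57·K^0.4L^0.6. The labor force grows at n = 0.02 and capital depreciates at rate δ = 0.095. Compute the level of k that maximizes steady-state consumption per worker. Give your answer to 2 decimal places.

Capital per worker breaks even when investment replaces (n + δ)·k; here n + δ = 0.115.
Maximizing c = f(k) − (n+δ)·k gives f'(k) = n+δ, i.e. 0.4·3.57·k^(0.4−1) = 0.115, so k_gold = (0.4·3.57/0.115)^(1/0.6) ≈ 66.5862.

k_gold ≈ 66.59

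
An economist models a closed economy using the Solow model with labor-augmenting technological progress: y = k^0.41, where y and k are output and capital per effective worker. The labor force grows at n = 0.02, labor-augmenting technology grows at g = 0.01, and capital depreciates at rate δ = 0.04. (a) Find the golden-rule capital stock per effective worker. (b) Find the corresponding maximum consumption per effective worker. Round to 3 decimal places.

Capital per effective worker breaks even when investment replaces (n + g + δ)·k; here n + g + δ = 0.07.
Maximizing c = f(k) − (n+g+δ)·k gives f'(k) = n+g+δ, i.e. 0.41·k^(0.41−1) = 0.07, so k_gold = (0.41/0.07)^(1/0.59) ≈ 20.0061.
y_gold = 20.0061^0.41 ≈ 3.4157; c_gold = y_gold − 0.07·k_gold ≈ 2.0152.

(a) k_gold ≈ 20.006; (b) c_gold ≈ 2.015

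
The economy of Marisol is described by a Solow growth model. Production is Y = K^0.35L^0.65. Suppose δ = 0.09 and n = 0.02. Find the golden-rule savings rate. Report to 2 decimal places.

The effective depreciation rate is n + δ = 0.02 + 0.09 = 0.11.
At the golden rule MPK = n+δ, and in any Cobb-Douglas steady state s = (n+δ)·k/y = MPK·k/y = capital's share 0.35.

s_gold = 0.35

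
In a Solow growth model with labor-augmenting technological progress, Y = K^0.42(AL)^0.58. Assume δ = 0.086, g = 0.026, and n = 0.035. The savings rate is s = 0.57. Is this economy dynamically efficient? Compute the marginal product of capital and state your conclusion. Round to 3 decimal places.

Capital per effective worker breaks even when investment replaces (n + g + δ)·k; here n + g + δ = 0.147.
Steady-state k*: s·k^0.42 = 0.147·k gives k* = (0.57/0.147)^(1/0.58) ≈ 10.3456.
MPK = 0.42·10.3456^(-0.58) ≈ 0.1083.
MPK < n+g+δ = 0.147, so the economy is dynamically inefficient (over-saving).

dynamically inefficient; MPK ≈ 0.108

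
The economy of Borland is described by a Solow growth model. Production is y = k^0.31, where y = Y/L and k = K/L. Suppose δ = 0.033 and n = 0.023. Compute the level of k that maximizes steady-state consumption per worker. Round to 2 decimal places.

k_gold ≈ 11.94

Break-even investment rate: n + δ = 0.023 + 0.033 = 0.056.
Golden rule sets MPK = n+δ: 0.31·k^(0.31−1) = 0.056, so k_gold = (0.31/0.056)^(1/0.69) ≈ 11.9416.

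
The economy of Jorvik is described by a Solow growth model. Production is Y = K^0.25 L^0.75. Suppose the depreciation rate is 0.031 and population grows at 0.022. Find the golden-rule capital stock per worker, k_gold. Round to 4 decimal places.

k_gold ≈ 7.9108

The effective depreciation rate is n + δ = 0.022 + 0.031 = 0.053.
Maximizing c = f(k) − (n+δ)·k gives f'(k) = n+δ, i.e. 0.25·k^(0.25−1) = 0.053, so k_gold = (0.25/0.053)^(1/0.75) ≈ 7.9108.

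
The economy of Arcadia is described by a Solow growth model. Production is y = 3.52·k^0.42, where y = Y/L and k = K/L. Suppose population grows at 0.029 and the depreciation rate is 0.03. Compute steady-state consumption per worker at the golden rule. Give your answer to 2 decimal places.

Break-even investment rate: n + δ = 0.029 + 0.03 = 0.059.
Maximizing c = f(k) − (n+δ)·k gives f'(k) = n+δ, i.e. 0.42·3.52·k^(0.42−1) = 0.059, so k_gold = (0.42·3.52/0.059)^(1/0.58) ≈ 258.2055.
y_gold = 3.52·258.2055^0.42 ≈ 36.2717.
c_gold = y_gold − (n+δ)·k_gold = 36.2717 − 0.059·258.2055 ≈ 21.0376.

c_gold ≈ 21.04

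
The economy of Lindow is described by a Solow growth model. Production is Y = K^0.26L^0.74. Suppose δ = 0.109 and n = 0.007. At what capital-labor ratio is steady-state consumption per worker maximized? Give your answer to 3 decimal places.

Capital per worker breaks even when investment replaces (n + δ)·k; here n + δ = 0.116.
Setting f'(k) = n+δ gives 0.26·k^(0.26−1) = 0.116, hence k_gold = (0.26/0.116)^(1/0.74) ≈ 2.9762.

k_gold ≈ 2.976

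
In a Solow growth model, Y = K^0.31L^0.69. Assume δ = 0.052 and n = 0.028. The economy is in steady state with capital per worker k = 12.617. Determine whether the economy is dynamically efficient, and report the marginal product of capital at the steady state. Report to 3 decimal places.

dynamically inefficient; MPK ≈ 0.054

Break-even investment rate: n + δ = 0.028 + 0.052 = 0.08.
MPK = 0.31·k^(0.31−1) = 0.31·12.617^(-0.69) ≈ 0.0539.
MPK < 0.08, so the economy is dynamically inefficient (over-saving).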